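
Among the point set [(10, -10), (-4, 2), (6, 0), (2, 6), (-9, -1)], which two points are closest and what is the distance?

Computing all pairwise distances among 5 points:

d((10, -10), (-4, 2)) = 18.4391
d((10, -10), (6, 0)) = 10.7703
d((10, -10), (2, 6)) = 17.8885
d((10, -10), (-9, -1)) = 21.0238
d((-4, 2), (6, 0)) = 10.198
d((-4, 2), (2, 6)) = 7.2111
d((-4, 2), (-9, -1)) = 5.831 <-- minimum
d((6, 0), (2, 6)) = 7.2111
d((6, 0), (-9, -1)) = 15.0333
d((2, 6), (-9, -1)) = 13.0384

Closest pair: (-4, 2) and (-9, -1) with distance 5.831

The closest pair is (-4, 2) and (-9, -1) with Euclidean distance 5.831. For 5 points, brute-force pairwise comparison is shown above. For large n, the divide-and-conquer algorithm (sort by x, recurse on halves, check the dividing strip) achieves O(n log n).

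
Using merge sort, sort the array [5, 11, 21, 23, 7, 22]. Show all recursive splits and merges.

Merge sort trace:

Split: [5, 11, 21, 23, 7, 22] -> [5, 11, 21] and [23, 7, 22]
  Split: [5, 11, 21] -> [5] and [11, 21]
    Split: [11, 21] -> [11] and [21]
    Merge: [11] + [21] -> [11, 21]
  Merge: [5] + [11, 21] -> [5, 11, 21]
  Split: [23, 7, 22] -> [23] and [7, 22]
    Split: [7, 22] -> [7] and [22]
    Merge: [7] + [22] -> [7, 22]
  Merge: [23] + [7, 22] -> [7, 22, 23]
Merge: [5, 11, 21] + [7, 22, 23] -> [5, 7, 11, 21, 22, 23]

Final sorted array: [5, 7, 11, 21, 22, 23]

The merge sort proceeds by recursively splitting the array and merging sorted halves.
After all merges, the sorted array is [5, 7, 11, 21, 22, 23].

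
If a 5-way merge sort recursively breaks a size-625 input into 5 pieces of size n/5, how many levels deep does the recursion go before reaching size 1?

For divide and conquer with division factor 5:

Problem sizes at each level:
Level 0: 625
Level 1: 125
Level 2: 25
Level 3: 5
Level 4: 1

The root is level 0 and the size-1 base case is level 4 (the tree spans levels 0 through 4, i.e. 5 levels counting the root), so the depth is the number of divisions: log_5(625) = 4

The recursion tree depth is log_5(625) = 4. At each level, the problem size is divided by 5, so it takes 4 divisions to reduce to a base case of size 1. The algorithm makes 5 recursive calls at each level.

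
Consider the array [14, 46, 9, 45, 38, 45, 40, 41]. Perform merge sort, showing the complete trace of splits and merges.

Merge sort trace:

Split: [14, 46, 9, 45, 38, 45, 40, 41] -> [14, 46, 9, 45] and [38, 45, 40, 41]
  Split: [14, 46, 9, 45] -> [14, 46] and [9, 45]
    Split: [14, 46] -> [14] and [46]
    Merge: [14] + [46] -> [14, 46]
    Split: [9, 45] -> [9] and [45]
    Merge: [9] + [45] -> [9, 45]
  Merge: [14, 46] + [9, 45] -> [9, 14, 45, 46]
  Split: [38, 45, 40, 41] -> [38, 45] and [40, 41]
    Split: [38, 45] -> [38] and [45]
    Merge: [38] + [45] -> [38, 45]
    Split: [40, 41] -> [40] and [41]
    Merge: [40] + [41] -> [40, 41]
  Merge: [38, 45] + [40, 41] -> [38, 40, 41, 45]
Merge: [9, 14, 45, 46] + [38, 40, 41, 45] -> [9, 14, 38, 40, 41, 45, 45, 46]

Final sorted array: [9, 14, 38, 40, 41, 45, 45, 46]

The merge sort proceeds by recursively splitting the array and merging sorted halves.
After all merges, the sorted array is [9, 14, 38, 40, 41, 45, 45, 46].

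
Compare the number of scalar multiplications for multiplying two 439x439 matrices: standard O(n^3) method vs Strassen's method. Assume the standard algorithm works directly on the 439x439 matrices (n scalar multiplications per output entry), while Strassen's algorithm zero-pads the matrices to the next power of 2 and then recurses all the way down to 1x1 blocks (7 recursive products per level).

Matrix multiplication for 439x439 matrices:

Strassen's algorithm requires power-of-2 dimensions. Pad 439x439 to 512x512 (next power of 2).

Standard algorithm: 439^3 = 84604519 multiplications
Strassen's algorithm: 7^(log2(512)) = 7^9 = 40353607 multiplications
Savings: 84604519 - 40353607 = 44250912 multiplications

Standard: 84604519 multiplications (439^3). Strassen: 40353607 multiplications (7^9, after padding to 512x512). Strassen reduces 8 recursive multiplications to 7 at each level.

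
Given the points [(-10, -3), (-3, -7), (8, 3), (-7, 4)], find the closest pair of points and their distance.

Computing all pairwise distances among 4 points:

d((-10, -3), (-3, -7)) = 8.0623
d((-10, -3), (8, 3)) = 18.9737
d((-10, -3), (-7, 4)) = 7.6158 <-- minimum
d((-3, -7), (8, 3)) = 14.8661
d((-3, -7), (-7, 4)) = 11.7047
d((8, 3), (-7, 4)) = 15.0333

Closest pair: (-10, -3) and (-7, 4) with distance 7.6158

The closest pair is (-10, -3) and (-7, 4) with Euclidean distance 7.6158. For 4 points, brute-force pairwise comparison is shown above. For large n, the divide-and-conquer algorithm (sort by x, recurse on halves, check the dividing strip) achieves O(n log n).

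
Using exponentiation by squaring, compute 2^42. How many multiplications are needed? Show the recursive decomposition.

Computing 2^42 by squaring (build up from 2^1; each line after the first costs one multiplication):

2^1 = 2
2^2 = (2^1)^2 = 2^2 = 4
2^4 = (2^2)^2 = 4^2 = 16
2^5 = 2 * 2^4 = 2 * 16 = 32
2^10 = (2^5)^2 = 32^2 = 1024
2^20 = (2^10)^2 = 1024^2 = 1048576
2^21 = 2 * 2^20 = 2 * 1048576 = 2097152
2^42 = (2^21)^2 = 2097152^2 = 4398046511104

Result: 4398046511104
Multiplications needed: 7 (7 lines after 2^1)

2^42 = 4398046511104. Using exponentiation by squaring, this requires 7 multiplications. The key idea: if the exponent is even, square the half-power; if odd, multiply by the base once.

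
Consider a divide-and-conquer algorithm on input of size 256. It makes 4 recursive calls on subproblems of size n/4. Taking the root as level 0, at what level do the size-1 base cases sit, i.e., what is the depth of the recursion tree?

For divide and conquer with division factor 4:

Problem sizes at each level:
Level 0: 256
Level 1: 64
Level 2: 16
Level 3: 4
Level 4: 1

The root is level 0 and the size-1 base case is level 4 (the tree spans levels 0 through 4, i.e. 5 levels counting the root), so the depth is the number of divisions: log_4(256) = 4

The recursion tree depth is log_4(256) = 4. At each level, the problem size is divided by 4, so it takes 4 divisions to reduce to a base case of size 1. The algorithm makes 4 recursive calls at each level.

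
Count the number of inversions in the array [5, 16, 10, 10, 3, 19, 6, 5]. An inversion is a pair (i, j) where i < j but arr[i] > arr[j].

Finding inversions in [5, 16, 10, 10, 3, 19, 6, 5]:

(0, 4): arr[0]=5 > arr[4]=3
(1, 2): arr[1]=16 > arr[2]=10
(1, 3): arr[1]=16 > arr[3]=10
(1, 4): arr[1]=16 > arr[4]=3
(1, 6): arr[1]=16 > arr[6]=6
(1, 7): arr[1]=16 > arr[7]=5
(2, 4): arr[2]=10 > arr[4]=3
(2, 6): arr[2]=10 > arr[6]=6
(2, 7): arr[2]=10 > arr[7]=5
(3, 4): arr[3]=10 > arr[4]=3
(3, 6): arr[3]=10 > arr[6]=6
(3, 7): arr[3]=10 > arr[7]=5
(5, 6): arr[5]=19 > arr[6]=6
(5, 7): arr[5]=19 > arr[7]=5
(6, 7): arr[6]=6 > arr[7]=5

Total inversions: 15

The array has 15 inversion(s): (0,4), (1,2), (1,3), (1,4), (1,6), (1,7), (2,4), (2,6), (2,7), (3,4), (3,6), (3,7), (5,6), (5,7), (6,7). Each pair (i,j) satisfies i < j and arr[i] > arr[j].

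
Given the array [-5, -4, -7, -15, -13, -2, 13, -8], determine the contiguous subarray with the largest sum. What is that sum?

Using Kadane's algorithm on [-5, -4, -7, -15, -13, -2, 13, -8]:

Scanning through the array:
Position 1 (value -4): max_ending_here = -4, max_so_far = -4
Position 2 (value -7): max_ending_here = -7, max_so_far = -4
Position 3 (value -15): max_ending_here = -15, max_so_far = -4
Position 4 (value -13): max_ending_here = -13, max_so_far = -4
Position 5 (value -2): max_ending_here = -2, max_so_far = -2
Position 6 (value 13): max_ending_here = 13, max_so_far = 13
Position 7 (value -8): max_ending_here = 5, max_so_far = 13

Maximum subarray: [13]
Maximum sum: 13

The maximum subarray is [13] with sum 13. This subarray runs from index 6 to index 6.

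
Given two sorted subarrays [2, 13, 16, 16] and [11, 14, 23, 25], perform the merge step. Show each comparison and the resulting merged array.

Merging process:

Compare 2 vs 11: take 2 from left. Merged: [2]
Compare 13 vs 11: take 11 from right. Merged: [2, 11]
Compare 13 vs 14: take 13 from left. Merged: [2, 11, 13]
Compare 16 vs 14: take 14 from right. Merged: [2, 11, 13, 14]
Compare 16 vs 23: take 16 from left. Merged: [2, 11, 13, 14, 16]
Compare 16 vs 23: take 16 from left. Merged: [2, 11, 13, 14, 16, 16]
Append remaining from right: [23, 25]. Merged: [2, 11, 13, 14, 16, 16, 23, 25]

Final merged array: [2, 11, 13, 14, 16, 16, 23, 25]
Total comparisons: 6

The merged array is [2, 11, 13, 14, 16, 16, 23, 25], requiring 6 comparisons. The merge step runs in O(n) time where n is the total number of elements.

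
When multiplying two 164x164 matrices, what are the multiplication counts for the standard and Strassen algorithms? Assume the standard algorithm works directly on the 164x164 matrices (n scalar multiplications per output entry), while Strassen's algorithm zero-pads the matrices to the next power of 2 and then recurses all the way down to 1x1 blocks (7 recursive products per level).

Matrix multiplication for 164x164 matrices:

Strassen's algorithm requires power-of-2 dimensions. Pad 164x164 to 256x256 (next power of 2).

Standard algorithm: 164^3 = 4410944 multiplications
Strassen's algorithm: 7^(log2(256)) = 7^8 = 5764801 multiplications
Difference: 4410944 - 5764801 = -1353857 (Strassen uses MORE here due to padding overhead — for small or just-over-power-of-2 n, padding can outweigh the per-level savings)

Standard: 4410944 multiplications (164^3). Strassen: 5764801 multiplications (7^8, after padding to 256x256). Strassen reduces 8 recursive multiplications to 7 at each level.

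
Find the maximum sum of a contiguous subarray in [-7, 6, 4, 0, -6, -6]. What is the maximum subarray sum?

Using Kadane's algorithm on [-7, 6, 4, 0, -6, -6]:

Scanning through the array:
Position 1 (value 6): max_ending_here = 6, max_so_far = 6
Position 2 (value 4): max_ending_here = 10, max_so_far = 10
Position 3 (value 0): max_ending_here = 10, max_so_far = 10
Position 4 (value -6): max_ending_here = 4, max_so_far = 10
Position 5 (value -6): max_ending_here = -2, max_so_far = 10

Maximum subarray: [6, 4]
Maximum sum: 10

The maximum subarray is [6, 4] with sum 10. This subarray runs from index 1 to index 2.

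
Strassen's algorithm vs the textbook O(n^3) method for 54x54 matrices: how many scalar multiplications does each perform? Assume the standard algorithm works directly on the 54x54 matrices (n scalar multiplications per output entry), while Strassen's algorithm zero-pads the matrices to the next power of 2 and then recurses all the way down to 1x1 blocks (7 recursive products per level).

Matrix multiplication for 54x54 matrices:

Strassen's algorithm requires power-of-2 dimensions. Pad 54x54 to 64x64 (next power of 2).

Standard algorithm: 54^3 = 157464 multiplications
Strassen's algorithm: 7^(log2(64)) = 7^6 = 117649 multiplications
Savings: 157464 - 117649 = 39815 multiplications

Standard: 157464 multiplications (54^3). Strassen: 117649 multiplications (7^6, after padding to 64x64). Strassen reduces 8 recursive multiplications to 7 at each level.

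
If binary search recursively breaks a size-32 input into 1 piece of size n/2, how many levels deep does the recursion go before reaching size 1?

For divide and conquer with division factor 2:

Problem sizes at each level:
Level 0: 32
Level 1: 16
Level 2: 8
Level 3: 4
Level 4: 2
Level 5: 1

The root is level 0 and the size-1 base case is level 5 (the tree spans levels 0 through 5, i.e. 6 levels counting the root), so the depth is the number of divisions: log_2(32) = 5

The recursion tree depth is log_2(32) = 5. At each level, the problem size is divided by 2, so it takes 5 divisions to reduce to a base case of size 1. The algorithm makes 1 recursive call at each level.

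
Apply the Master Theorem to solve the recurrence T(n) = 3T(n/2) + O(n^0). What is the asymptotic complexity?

Master Theorem for T(n) = 3T(n/2) + O(n^0):

a = 3, b = 2, c = 0
log_b(a) = log_2(3) = 1.5850

Case 1: c = 0 < log_2(3) = 1.5850
T(n) = O(n^(log_2 3))

For T(n) = 3T(n/2) + O(n^0): log_2(3) = 1.5850. This is Case 1 of the Master Theorem (c < log_b(a), work dominated by leaves), giving O(n^(log_2 3)).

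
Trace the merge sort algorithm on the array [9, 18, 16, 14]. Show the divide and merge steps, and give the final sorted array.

Merge sort trace:

Split: [9, 18, 16, 14] -> [9, 18] and [16, 14]
  Split: [9, 18] -> [9] and [18]
  Merge: [9] + [18] -> [9, 18]
  Split: [16, 14] -> [16] and [14]
  Merge: [16] + [14] -> [14, 16]
Merge: [9, 18] + [14, 16] -> [9, 14, 16, 18]

Final sorted array: [9, 14, 16, 18]

The merge sort proceeds by recursively splitting the array and merging sorted halves.
After all merges, the sorted array is [9, 14, 16, 18].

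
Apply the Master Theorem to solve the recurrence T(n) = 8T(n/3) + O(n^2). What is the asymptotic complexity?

Master Theorem for T(n) = 8T(n/3) + O(n^2):

a = 8, b = 3, c = 2
log_b(a) = log_3(8) = 1.8928

Case 3: c = 2 > log_3(8) = 1.8928
T(n) = O(n^2) = O(n^2)

For T(n) = 8T(n/3) + O(n^2): log_3(8) = 1.8928. This is Case 3 of the Master Theorem (c > log_b(a), work dominated by root), giving O(n^2).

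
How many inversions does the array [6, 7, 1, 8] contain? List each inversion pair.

Finding inversions in [6, 7, 1, 8]:

(0, 2): arr[0]=6 > arr[2]=1
(1, 2): arr[1]=7 > arr[2]=1

Total inversions: 2

The array has 2 inversion(s): (0,2), (1,2). Each pair (i,j) satisfies i < j and arr[i] > arr[j].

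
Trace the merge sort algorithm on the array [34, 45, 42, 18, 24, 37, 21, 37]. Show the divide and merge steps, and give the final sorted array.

Merge sort trace:

Split: [34, 45, 42, 18, 24, 37, 21, 37] -> [34, 45, 42, 18] and [24, 37, 21, 37]
  Split: [34, 45, 42, 18] -> [34, 45] and [42, 18]
    Split: [34, 45] -> [34] and [45]
    Merge: [34] + [45] -> [34, 45]
    Split: [42, 18] -> [42] and [18]
    Merge: [42] + [18] -> [18, 42]
  Merge: [34, 45] + [18, 42] -> [18, 34, 42, 45]
  Split: [24, 37, 21, 37] -> [24, 37] and [21, 37]
    Split: [24, 37] -> [24] and [37]
    Merge: [24] + [37] -> [24, 37]
    Split: [21, 37] -> [21] and [37]
    Merge: [21] + [37] -> [21, 37]
  Merge: [24, 37] + [21, 37] -> [21, 24, 37, 37]
Merge: [18, 34, 42, 45] + [21, 24, 37, 37] -> [18, 21, 24, 34, 37, 37, 42, 45]

Final sorted array: [18, 21, 24, 34, 37, 37, 42, 45]

The merge sort proceeds by recursively splitting the array and merging sorted halves.
After all merges, the sorted array is [18, 21, 24, 34, 37, 37, 42, 45].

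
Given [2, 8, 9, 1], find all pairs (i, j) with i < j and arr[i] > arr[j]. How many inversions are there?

Finding inversions in [2, 8, 9, 1]:

(0, 3): arr[0]=2 > arr[3]=1
(1, 3): arr[1]=8 > arr[3]=1
(2, 3): arr[2]=9 > arr[3]=1

Total inversions: 3

The array has 3 inversion(s): (0,3), (1,3), (2,3). Each pair (i,j) satisfies i < j and arr[i] > arr[j].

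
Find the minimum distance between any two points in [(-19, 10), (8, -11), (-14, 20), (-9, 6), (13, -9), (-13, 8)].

Computing all pairwise distances among 6 points:

d((-19, 10), (8, -11)) = 34.2053
d((-19, 10), (-14, 20)) = 11.1803
d((-19, 10), (-9, 6)) = 10.7703
d((-19, 10), (13, -9)) = 37.2156
d((-19, 10), (-13, 8)) = 6.3246
d((8, -11), (-14, 20)) = 38.0132
d((8, -11), (-9, 6)) = 24.0416
d((8, -11), (13, -9)) = 5.3852
d((8, -11), (-13, 8)) = 28.3196
d((-14, 20), (-9, 6)) = 14.8661
d((-14, 20), (13, -9)) = 39.6232
d((-14, 20), (-13, 8)) = 12.0416
d((-9, 6), (13, -9)) = 26.6271
d((-9, 6), (-13, 8)) = 4.4721 <-- minimum
d((13, -9), (-13, 8)) = 31.0644

Closest pair: (-9, 6) and (-13, 8) with distance 4.4721

The closest pair is (-9, 6) and (-13, 8) with Euclidean distance 4.4721. For 6 points, brute-force pairwise comparison is shown above. For large n, the divide-and-conquer algorithm (sort by x, recurse on halves, check the dividing strip) achieves O(n log n).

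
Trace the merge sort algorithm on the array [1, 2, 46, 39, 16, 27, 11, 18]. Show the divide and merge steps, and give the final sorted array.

Merge sort trace:

Split: [1, 2, 46, 39, 16, 27, 11, 18] -> [1, 2, 46, 39] and [16, 27, 11, 18]
  Split: [1, 2, 46, 39] -> [1, 2] and [46, 39]
    Split: [1, 2] -> [1] and [2]
    Merge: [1] + [2] -> [1, 2]
    Split: [46, 39] -> [46] and [39]
    Merge: [46] + [39] -> [39, 46]
  Merge: [1, 2] + [39, 46] -> [1, 2, 39, 46]
  Split: [16, 27, 11, 18] -> [16, 27] and [11, 18]
    Split: [16, 27] -> [16] and [27]
    Merge: [16] + [27] -> [16, 27]
    Split: [11, 18] -> [11] and [18]
    Merge: [11] + [18] -> [11, 18]
  Merge: [16, 27] + [11, 18] -> [11, 16, 18, 27]
Merge: [1, 2, 39, 46] + [11, 16, 18, 27] -> [1, 2, 11, 16, 18, 27, 39, 46]

Final sorted array: [1, 2, 11, 16, 18, 27, 39, 46]

The merge sort proceeds by recursively splitting the array and merging sorted halves.
After all merges, the sorted array is [1, 2, 11, 16, 18, 27, 39, 46].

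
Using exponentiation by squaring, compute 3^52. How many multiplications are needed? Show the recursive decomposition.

Computing 3^52 by squaring (build up from 3^1; each line after the first costs one multiplication):

3^1 = 3
3^2 = (3^1)^2 = 3^2 = 9
3^3 = 3 * 3^2 = 3 * 9 = 27
3^6 = (3^3)^2 = 27^2 = 729
3^12 = (3^6)^2 = 729^2 = 531441
3^13 = 3 * 3^12 = 3 * 531441 = 1594323
3^26 = (3^13)^2 = 1594323^2 = 2541865828329
3^52 = (3^26)^2 = 2541865828329^2 = 6461081889226673298932241

Result: 6461081889226673298932241
Multiplications needed: 7 (7 lines after 3^1)

3^52 = 6461081889226673298932241. Using exponentiation by squaring, this requires 7 multiplications. The key idea: if the exponent is even, square the half-power; if odd, multiply by the base once.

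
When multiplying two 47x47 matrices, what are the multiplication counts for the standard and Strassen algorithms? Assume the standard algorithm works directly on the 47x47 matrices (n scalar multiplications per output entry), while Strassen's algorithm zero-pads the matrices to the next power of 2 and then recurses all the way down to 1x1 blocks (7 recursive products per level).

Matrix multiplication for 47x47 matrices:

Strassen's algorithm requires power-of-2 dimensions. Pad 47x47 to 64x64 (next power of 2).

Standard algorithm: 47^3 = 103823 multiplications
Strassen's algorithm: 7^(log2(64)) = 7^6 = 117649 multiplications
Difference: 103823 - 117649 = -13826 (Strassen uses MORE here due to padding overhead — for small or just-over-power-of-2 n, padding can outweigh the per-level savings)

Standard: 103823 multiplications (47^3). Strassen: 117649 multiplications (7^6, after padding to 64x64). Strassen reduces 8 recursive multiplications to 7 at each level.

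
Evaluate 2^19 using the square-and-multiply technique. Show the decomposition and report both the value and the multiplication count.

Computing 2^19 by squaring (build up from 2^1; each line after the first costs one multiplication):

2^1 = 2
2^2 = (2^1)^2 = 2^2 = 4
2^4 = (2^2)^2 = 4^2 = 16
2^8 = (2^4)^2 = 16^2 = 256
2^9 = 2 * 2^8 = 2 * 256 = 512
2^18 = (2^9)^2 = 512^2 = 262144
2^19 = 2 * 2^18 = 2 * 262144 = 524288

Result: 524288
Multiplications needed: 6 (6 lines after 2^1)

2^19 = 524288. Using exponentiation by squaring, this requires 6 multiplications. The key idea: if the exponent is even, square the half-power; if odd, multiply by the base once.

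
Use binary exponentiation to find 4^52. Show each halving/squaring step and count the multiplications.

Computing 4^52 by squaring (build up from 4^1; each line after the first costs one multiplication):

4^1 = 4
4^2 = (4^1)^2 = 4^2 = 16
4^3 = 4 * 4^2 = 4 * 16 = 64
4^6 = (4^3)^2 = 64^2 = 4096
4^12 = (4^6)^2 = 4096^2 = 16777216
4^13 = 4 * 4^12 = 4 * 16777216 = 67108864
4^26 = (4^13)^2 = 67108864^2 = 4503599627370496
4^52 = (4^26)^2 = 4503599627370496^2 = 20282409603651670423947251286016

Result: 20282409603651670423947251286016
Multiplications needed: 7 (7 lines after 4^1)

4^52 = 20282409603651670423947251286016. Using exponentiation by squaring, this requires 7 multiplications. The key idea: if the exponent is even, square the half-power; if odd, multiply by the base once.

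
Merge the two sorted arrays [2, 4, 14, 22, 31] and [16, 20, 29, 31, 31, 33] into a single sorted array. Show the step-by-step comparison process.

Merging process:

Compare 2 vs 16: take 2 from left. Merged: [2]
Compare 4 vs 16: take 4 from left. Merged: [2, 4]
Compare 14 vs 16: take 14 from left. Merged: [2, 4, 14]
Compare 22 vs 16: take 16 from right. Merged: [2, 4, 14, 16]
Compare 22 vs 20: take 20 from right. Merged: [2, 4, 14, 16, 20]
Compare 22 vs 29: take 22 from left. Merged: [2, 4, 14, 16, 20, 22]
Compare 31 vs 29: take 29 from right. Merged: [2, 4, 14, 16, 20, 22, 29]
Compare 31 vs 31: take 31 from left. Merged: [2, 4, 14, 16, 20, 22, 29, 31]
Append remaining from right: [31, 31, 33]. Merged: [2, 4, 14, 16, 20, 22, 29, 31, 31, 31, 33]

Final merged array: [2, 4, 14, 16, 20, 22, 29, 31, 31, 31, 33]
Total comparisons: 8

The merged array is [2, 4, 14, 16, 20, 22, 29, 31, 31, 31, 33], requiring 8 comparisons. The merge step runs in O(n) time where n is the total number of elements.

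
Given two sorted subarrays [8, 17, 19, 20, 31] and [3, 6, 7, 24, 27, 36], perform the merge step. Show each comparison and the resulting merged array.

Merging process:

Compare 8 vs 3: take 3 from right. Merged: [3]
Compare 8 vs 6: take 6 from right. Merged: [3, 6]
Compare 8 vs 7: take 7 from right. Merged: [3, 6, 7]
Compare 8 vs 24: take 8 from left. Merged: [3, 6, 7, 8]
Compare 17 vs 24: take 17 from left. Merged: [3, 6, 7, 8, 17]
Compare 19 vs 24: take 19 from left. Merged: [3, 6, 7, 8, 17, 19]
Compare 20 vs 24: take 20 from left. Merged: [3, 6, 7, 8, 17, 19, 20]
Compare 31 vs 24: take 24 from right. Merged: [3, 6, 7, 8, 17, 19, 20, 24]
Compare 31 vs 27: take 27 from right. Merged: [3, 6, 7, 8, 17, 19, 20, 24, 27]
Compare 31 vs 36: take 31 from left. Merged: [3, 6, 7, 8, 17, 19, 20, 24, 27, 31]
Append remaining from right: [36]. Merged: [3, 6, 7, 8, 17, 19, 20, 24, 27, 31, 36]

Final merged array: [3, 6, 7, 8, 17, 19, 20, 24, 27, 31, 36]
Total comparisons: 10

The merged array is [3, 6, 7, 8, 17, 19, 20, 24, 27, 31, 36], requiring 10 comparisons. The merge step runs in O(n) time where n is the total number of elements.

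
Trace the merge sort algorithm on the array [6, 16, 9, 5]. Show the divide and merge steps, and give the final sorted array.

Merge sort trace:

Split: [6, 16, 9, 5] -> [6, 16] and [9, 5]
  Split: [6, 16] -> [6] and [16]
  Merge: [6] + [16] -> [6, 16]
  Split: [9, 5] -> [9] and [5]
  Merge: [9] + [5] -> [5, 9]
Merge: [6, 16] + [5, 9] -> [5, 6, 9, 16]

Final sorted array: [5, 6, 9, 16]

The merge sort proceeds by recursively splitting the array and merging sorted halves.
After all merges, the sorted array is [5, 6, 9, 16].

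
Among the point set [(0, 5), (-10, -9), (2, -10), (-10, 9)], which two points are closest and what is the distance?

Computing all pairwise distances among 4 points:

d((0, 5), (-10, -9)) = 17.2047
d((0, 5), (2, -10)) = 15.1327
d((0, 5), (-10, 9)) = 10.7703 <-- minimum
d((-10, -9), (2, -10)) = 12.0416
d((-10, -9), (-10, 9)) = 18.0
d((2, -10), (-10, 9)) = 22.4722

Closest pair: (0, 5) and (-10, 9) with distance 10.7703

The closest pair is (0, 5) and (-10, 9) with Euclidean distance 10.7703. For 4 points, brute-force pairwise comparison is shown above. For large n, the divide-and-conquer algorithm (sort by x, recurse on halves, check the dividing strip) achieves O(n log n).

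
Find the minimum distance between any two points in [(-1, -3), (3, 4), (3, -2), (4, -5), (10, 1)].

Computing all pairwise distances among 5 points:

d((-1, -3), (3, 4)) = 8.0623
d((-1, -3), (3, -2)) = 4.1231
d((-1, -3), (4, -5)) = 5.3852
d((-1, -3), (10, 1)) = 11.7047
d((3, 4), (3, -2)) = 6.0
d((3, 4), (4, -5)) = 9.0554
d((3, 4), (10, 1)) = 7.6158
d((3, -2), (4, -5)) = 3.1623 <-- minimum
d((3, -2), (10, 1)) = 7.6158
d((4, -5), (10, 1)) = 8.4853

Closest pair: (3, -2) and (4, -5) with distance 3.1623

The closest pair is (3, -2) and (4, -5) with Euclidean distance 3.1623. For 5 points, brute-force pairwise comparison is shown above. For large n, the divide-and-conquer algorithm (sort by x, recurse on halves, check the dividing strip) achieves O(n log n).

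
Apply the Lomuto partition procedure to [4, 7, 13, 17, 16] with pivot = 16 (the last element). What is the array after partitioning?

Lomuto partition with pivot = 16:

Initial array: [4, 7, 13, 17, 16]

arr[0]=4 <= 16: swap with position 0, array becomes [4, 7, 13, 17, 16]
arr[1]=7 <= 16: swap with position 1, array becomes [4, 7, 13, 17, 16]
arr[2]=13 <= 16: swap with position 2, array becomes [4, 7, 13, 17, 16]
arr[3]=17 > 16: no swap

Place pivot at position 3: [4, 7, 13, 16, 17]
Pivot position: 3

After partitioning with pivot 16, the array becomes [4, 7, 13, 16, 17]. The pivot is placed at index 3. All elements to the left of the pivot are <= 16, and all elements to the right are > 16.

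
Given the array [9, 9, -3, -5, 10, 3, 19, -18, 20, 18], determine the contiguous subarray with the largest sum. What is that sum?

Using Kadane's algorithm on [9, 9, -3, -5, 10, 3, 19, -18, 20, 18]:

Scanning through the array:
Position 1 (value 9): max_ending_here = 18, max_so_far = 18
Position 2 (value -3): max_ending_here = 15, max_so_far = 18
Position 3 (value -5): max_ending_here = 10, max_so_far = 18
Position 4 (value 10): max_ending_here = 20, max_so_far = 20
Position 5 (value 3): max_ending_here = 23, max_so_far = 23
Position 6 (value 19): max_ending_here = 42, max_so_far = 42
Position 7 (value -18): max_ending_here = 24, max_so_far = 42
Position 8 (value 20): max_ending_here = 44, max_so_far = 44
Position 9 (value 18): max_ending_here = 62, max_so_far = 62

Maximum subarray: [9, 9, -3, -5, 10, 3, 19, -18, 20, 18]
Maximum sum: 62

The maximum subarray is [9, 9, -3, -5, 10, 3, 19, -18, 20, 18] with sum 62. This subarray runs from index 0 to index 9.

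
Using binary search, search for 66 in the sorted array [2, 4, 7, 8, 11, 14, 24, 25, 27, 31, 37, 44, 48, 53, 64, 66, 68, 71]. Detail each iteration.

Binary search for 66 in [2, 4, 7, 8, 11, 14, 24, 25, 27, 31, 37, 44, 48, 53, 64, 66, 68, 71]:

lo=0, hi=17, mid=8, arr[mid]=27 -> 27 < 66, search right half
lo=9, hi=17, mid=13, arr[mid]=53 -> 53 < 66, search right half
lo=14, hi=17, mid=15, arr[mid]=66 -> Found target at index 15!

Binary search finds 66 at index 15 after 3 comparisons. The search repeatedly halves the search space by comparing with the middle element.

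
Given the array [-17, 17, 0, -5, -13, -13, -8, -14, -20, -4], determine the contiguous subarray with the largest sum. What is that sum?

Using Kadane's algorithm on [-17, 17, 0, -5, -13, -13, -8, -14, -20, -4]:

Scanning through the array:
Position 1 (value 17): max_ending_here = 17, max_so_far = 17
Position 2 (value 0): max_ending_here = 17, max_so_far = 17
Position 3 (value -5): max_ending_here = 12, max_so_far = 17
Position 4 (value -13): max_ending_here = -1, max_so_far = 17
Position 5 (value -13): max_ending_here = -13, max_so_far = 17
Position 6 (value -8): max_ending_here = -8, max_so_far = 17
Position 7 (value -14): max_ending_here = -14, max_so_far = 17
Position 8 (value -20): max_ending_here = -20, max_so_far = 17
Position 9 (value -4): max_ending_here = -4, max_so_far = 17

Maximum subarray: [17]
Maximum sum: 17

The maximum subarray is [17] with sum 17. This subarray runs from index 1 to index 1.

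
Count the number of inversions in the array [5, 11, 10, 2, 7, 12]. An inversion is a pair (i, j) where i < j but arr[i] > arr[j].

Finding inversions in [5, 11, 10, 2, 7, 12]:

(0, 3): arr[0]=5 > arr[3]=2
(1, 2): arr[1]=11 > arr[2]=10
(1, 3): arr[1]=11 > arr[3]=2
(1, 4): arr[1]=11 > arr[4]=7
(2, 3): arr[2]=10 > arr[3]=2
(2, 4): arr[2]=10 > arr[4]=7

Total inversions: 6

The array has 6 inversion(s): (0,3), (1,2), (1,3), (1,4), (2,3), (2,4). Each pair (i,j) satisfies i < j and arr[i] > arr[j].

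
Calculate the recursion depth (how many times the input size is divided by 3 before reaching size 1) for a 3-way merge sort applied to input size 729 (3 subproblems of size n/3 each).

For divide and conquer with division factor 3:

Problem sizes at each level:
Level 0: 729
Level 1: 243
Level 2: 81
Level 3: 27
Level 4: 9
Level 5: 3
Level 6: 1

The root is level 0 and the size-1 base case is level 6 (the tree spans levels 0 through 6, i.e. 7 levels counting the root), so the depth is the number of divisions: log_3(729) = 6

The recursion tree depth is log_3(729) = 6. At each level, the problem size is divided by 3, so it takes 6 divisions to reduce to a base case of size 1. The algorithm makes 3 recursive calls at each level.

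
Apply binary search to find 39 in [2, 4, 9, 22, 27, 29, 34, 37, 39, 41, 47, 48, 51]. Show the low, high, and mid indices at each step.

Binary search for 39 in [2, 4, 9, 22, 27, 29, 34, 37, 39, 41, 47, 48, 51]:

lo=0, hi=12, mid=6, arr[mid]=34 -> 34 < 39, search right half
lo=7, hi=12, mid=9, arr[mid]=41 -> 41 > 39, search left half
lo=7, hi=8, mid=7, arr[mid]=37 -> 37 < 39, search right half
lo=8, hi=8, mid=8, arr[mid]=39 -> Found target at index 8!

Binary search finds 39 at index 8 after 4 comparisons. The search repeatedly halves the search space by comparing with the middle element.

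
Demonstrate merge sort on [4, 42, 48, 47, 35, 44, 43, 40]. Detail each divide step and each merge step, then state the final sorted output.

Merge sort trace:

Split: [4, 42, 48, 47, 35, 44, 43, 40] -> [4, 42, 48, 47] and [35, 44, 43, 40]
  Split: [4, 42, 48, 47] -> [4, 42] and [48, 47]
    Split: [4, 42] -> [4] and [42]
    Merge: [4] + [42] -> [4, 42]
    Split: [48, 47] -> [48] and [47]
    Merge: [48] + [47] -> [47, 48]
  Merge: [4, 42] + [47, 48] -> [4, 42, 47, 48]
  Split: [35, 44, 43, 40] -> [35, 44] and [43, 40]
    Split: [35, 44] -> [35] and [44]
    Merge: [35] + [44] -> [35, 44]
    Split: [43, 40] -> [43] and [40]
    Merge: [43] + [40] -> [40, 43]
  Merge: [35, 44] + [40, 43] -> [35, 40, 43, 44]
Merge: [4, 42, 47, 48] + [35, 40, 43, 44] -> [4, 35, 40, 42, 43, 44, 47, 48]

Final sorted array: [4, 35, 40, 42, 43, 44, 47, 48]

The merge sort proceeds by recursively splitting the array and merging sorted halves.
After all merges, the sorted array is [4, 35, 40, 42, 43, 44, 47, 48].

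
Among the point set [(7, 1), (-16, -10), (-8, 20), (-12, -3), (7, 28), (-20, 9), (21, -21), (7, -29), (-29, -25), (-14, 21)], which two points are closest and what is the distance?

Computing all pairwise distances among 10 points:

d((7, 1), (-16, -10)) = 25.4951
d((7, 1), (-8, 20)) = 24.2074
d((7, 1), (-12, -3)) = 19.4165
d((7, 1), (7, 28)) = 27.0
d((7, 1), (-20, 9)) = 28.1603
d((7, 1), (21, -21)) = 26.0768
d((7, 1), (7, -29)) = 30.0
d((7, 1), (-29, -25)) = 44.4072
d((7, 1), (-14, 21)) = 29.0
d((-16, -10), (-8, 20)) = 31.0483
d((-16, -10), (-12, -3)) = 8.0623
d((-16, -10), (7, 28)) = 44.4185
d((-16, -10), (-20, 9)) = 19.4165
d((-16, -10), (21, -21)) = 38.6005
d((-16, -10), (7, -29)) = 29.8329
d((-16, -10), (-29, -25)) = 19.8494
d((-16, -10), (-14, 21)) = 31.0644
d((-8, 20), (-12, -3)) = 23.3452
d((-8, 20), (7, 28)) = 17.0
d((-8, 20), (-20, 9)) = 16.2788
d((-8, 20), (21, -21)) = 50.2195
d((-8, 20), (7, -29)) = 51.2445
d((-8, 20), (-29, -25)) = 49.6588
d((-8, 20), (-14, 21)) = 6.0828 <-- minimum
d((-12, -3), (7, 28)) = 36.3593
d((-12, -3), (-20, 9)) = 14.4222
d((-12, -3), (21, -21)) = 37.5899
d((-12, -3), (7, -29)) = 32.2025
d((-12, -3), (-29, -25)) = 27.8029
d((-12, -3), (-14, 21)) = 24.0832
d((7, 28), (-20, 9)) = 33.0151
d((7, 28), (21, -21)) = 50.9608
d((7, 28), (7, -29)) = 57.0
d((7, 28), (-29, -25)) = 64.0703
d((7, 28), (-14, 21)) = 22.1359
d((-20, 9), (21, -21)) = 50.8035
d((-20, 9), (7, -29)) = 46.6154
d((-20, 9), (-29, -25)) = 35.171
d((-20, 9), (-14, 21)) = 13.4164
d((21, -21), (7, -29)) = 16.1245
d((21, -21), (-29, -25)) = 50.1597
d((21, -21), (-14, 21)) = 54.6717
d((7, -29), (-29, -25)) = 36.2215
d((7, -29), (-14, 21)) = 54.231
d((-29, -25), (-14, 21)) = 48.3839

Closest pair: (-8, 20) and (-14, 21) with distance 6.0828

The closest pair is (-8, 20) and (-14, 21) with Euclidean distance 6.0828. For 10 points, brute-force pairwise comparison is shown above. For large n, the divide-and-conquer algorithm (sort by x, recurse on halves, check the dividing strip) achieves O(n log n).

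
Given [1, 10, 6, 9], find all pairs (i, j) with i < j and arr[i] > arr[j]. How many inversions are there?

Finding inversions in [1, 10, 6, 9]:

(1, 2): arr[1]=10 > arr[2]=6
(1, 3): arr[1]=10 > arr[3]=9

Total inversions: 2

The array has 2 inversion(s): (1,2), (1,3). Each pair (i,j) satisfies i < j and arr[i] > arr[j].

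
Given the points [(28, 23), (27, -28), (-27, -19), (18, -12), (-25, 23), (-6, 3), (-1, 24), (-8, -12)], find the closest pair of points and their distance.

Computing all pairwise distances among 8 points:

d((28, 23), (27, -28)) = 51.0098
d((28, 23), (-27, -19)) = 69.2026
d((28, 23), (18, -12)) = 36.4005
d((28, 23), (-25, 23)) = 53.0
d((28, 23), (-6, 3)) = 39.4462
d((28, 23), (-1, 24)) = 29.0172
d((28, 23), (-8, -12)) = 50.2096
d((27, -28), (-27, -19)) = 54.7449
d((27, -28), (18, -12)) = 18.3576
d((27, -28), (-25, 23)) = 72.8354
d((27, -28), (-6, 3)) = 45.2769
d((27, -28), (-1, 24)) = 59.0593
d((27, -28), (-8, -12)) = 38.4838
d((-27, -19), (18, -12)) = 45.5412
d((-27, -19), (-25, 23)) = 42.0476
d((-27, -19), (-6, 3)) = 30.4138
d((-27, -19), (-1, 24)) = 50.2494
d((-27, -19), (-8, -12)) = 20.2485
d((18, -12), (-25, 23)) = 55.4437
d((18, -12), (-6, 3)) = 28.3019
d((18, -12), (-1, 24)) = 40.7063
d((18, -12), (-8, -12)) = 26.0
d((-25, 23), (-6, 3)) = 27.5862
d((-25, 23), (-1, 24)) = 24.0208
d((-25, 23), (-8, -12)) = 38.9102
d((-6, 3), (-1, 24)) = 21.587
d((-6, 3), (-8, -12)) = 15.1327 <-- minimum
d((-1, 24), (-8, -12)) = 36.6742

Closest pair: (-6, 3) and (-8, -12) with distance 15.1327

The closest pair is (-6, 3) and (-8, -12) with Euclidean distance 15.1327. For 8 points, brute-force pairwise comparison is shown above. For large n, the divide-and-conquer algorithm (sort by x, recurse on halves, check the dividing strip) achieves O(n log n).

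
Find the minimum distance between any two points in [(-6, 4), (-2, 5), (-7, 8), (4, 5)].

Computing all pairwise distances among 4 points:

d((-6, 4), (-2, 5)) = 4.1231 <-- minimum
d((-6, 4), (-7, 8)) = 4.1231 <-- minimum
d((-6, 4), (4, 5)) = 10.0499
d((-2, 5), (-7, 8)) = 5.831
d((-2, 5), (4, 5)) = 6.0
d((-7, 8), (4, 5)) = 11.4018

Minimum distance: 4.1231 (tie among 2 pairs: (-6, 4) and (-2, 5); (-6, 4) and (-7, 8))

The minimum Euclidean distance is 4.1231. There is a tie: 2 pairs achieve this minimum — (-6, 4) and (-2, 5); (-6, 4) and (-7, 8). Any of these is a valid closest pair. For 4 points, brute-force pairwise comparison is shown above. For large n, the divide-and-conquer algorithm (sort by x, recurse on halves, check the dividing strip) achieves O(n log n).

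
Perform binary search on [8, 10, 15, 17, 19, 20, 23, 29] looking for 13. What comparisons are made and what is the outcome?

Binary search for 13 in [8, 10, 15, 17, 19, 20, 23, 29]:

lo=0, hi=7, mid=3, arr[mid]=17 -> 17 > 13, search left half
lo=0, hi=2, mid=1, arr[mid]=10 -> 10 < 13, search right half
lo=2, hi=2, mid=2, arr[mid]=15 -> 15 > 13, search left half
lo=2 > hi=1, target 13 not found

Binary search determines that 13 is not in the array after 3 comparisons. The search space was exhausted without finding the target.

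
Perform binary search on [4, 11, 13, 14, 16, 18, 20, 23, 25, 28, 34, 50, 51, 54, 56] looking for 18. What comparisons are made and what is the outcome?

Binary search for 18 in [4, 11, 13, 14, 16, 18, 20, 23, 25, 28, 34, 50, 51, 54, 56]:

lo=0, hi=14, mid=7, arr[mid]=23 -> 23 > 18, search left half
lo=0, hi=6, mid=3, arr[mid]=14 -> 14 < 18, search right half
lo=4, hi=6, mid=5, arr[mid]=18 -> Found target at index 5!

Binary search finds 18 at index 5 after 3 comparisons. The search repeatedly halves the search space by comparing with the middle element.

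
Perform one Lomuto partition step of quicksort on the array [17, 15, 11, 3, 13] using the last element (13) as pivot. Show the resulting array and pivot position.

Lomuto partition with pivot = 13:

Initial array: [17, 15, 11, 3, 13]

arr[0]=17 > 13: no swap
arr[1]=15 > 13: no swap
arr[2]=11 <= 13: swap with position 0, array becomes [11, 15, 17, 3, 13]
arr[3]=3 <= 13: swap with position 1, array becomes [11, 3, 17, 15, 13]

Place pivot at position 2: [11, 3, 13, 15, 17]
Pivot position: 2

After partitioning with pivot 13, the array becomes [11, 3, 13, 15, 17]. The pivot is placed at index 2. All elements to the left of the pivot are <= 13, and all elements to the right are > 13.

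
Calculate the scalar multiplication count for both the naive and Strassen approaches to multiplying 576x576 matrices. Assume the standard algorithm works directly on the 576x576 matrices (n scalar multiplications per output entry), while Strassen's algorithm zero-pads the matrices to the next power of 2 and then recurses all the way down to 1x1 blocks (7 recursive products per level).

Matrix multiplication for 576x576 matrices:

Strassen's algorithm requires power-of-2 dimensions. Pad 576x576 to 1024x1024 (next power of 2).

Standard algorithm: 576^3 = 191102976 multiplications
Strassen's algorithm: 7^(log2(1024)) = 7^10 = 282475249 multiplications
Difference: 191102976 - 282475249 = -91372273 (Strassen uses MORE here due to padding overhead — for small or just-over-power-of-2 n, padding can outweigh the per-level savings)

Standard: 191102976 multiplications (576^3). Strassen: 282475249 multiplications (7^10, after padding to 1024x1024). Strassen reduces 8 recursive multiplications to 7 at each level.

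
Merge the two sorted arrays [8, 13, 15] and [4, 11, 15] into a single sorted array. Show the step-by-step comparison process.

Merging process:

Compare 8 vs 4: take 4 from right. Merged: [4]
Compare 8 vs 11: take 8 from left. Merged: [4, 8]
Compare 13 vs 11: take 11 from right. Merged: [4, 8, 11]
Compare 13 vs 15: take 13 from left. Merged: [4, 8, 11, 13]
Compare 15 vs 15: take 15 from left. Merged: [4, 8, 11, 13, 15]
Append remaining from right: [15]. Merged: [4, 8, 11, 13, 15, 15]

Final merged array: [4, 8, 11, 13, 15, 15]
Total comparisons: 5

The merged array is [4, 8, 11, 13, 15, 15], requiring 5 comparisons. The merge step runs in O(n) time where n is the total number of elements.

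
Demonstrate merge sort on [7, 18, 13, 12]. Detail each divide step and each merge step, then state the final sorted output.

Merge sort trace:

Split: [7, 18, 13, 12] -> [7, 18] and [13, 12]
  Split: [7, 18] -> [7] and [18]
  Merge: [7] + [18] -> [7, 18]
  Split: [13, 12] -> [13] and [12]
  Merge: [13] + [12] -> [12, 13]
Merge: [7, 18] + [12, 13] -> [7, 12, 13, 18]

Final sorted array: [7, 12, 13, 18]

The merge sort proceeds by recursively splitting the array and merging sorted halves.
After all merges, the sorted array is [7, 12, 13, 18].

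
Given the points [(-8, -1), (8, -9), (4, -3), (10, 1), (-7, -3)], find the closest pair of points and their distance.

Computing all pairwise distances among 5 points:

d((-8, -1), (8, -9)) = 17.8885
d((-8, -1), (4, -3)) = 12.1655
d((-8, -1), (10, 1)) = 18.1108
d((-8, -1), (-7, -3)) = 2.2361 <-- minimum
d((8, -9), (4, -3)) = 7.2111
d((8, -9), (10, 1)) = 10.198
d((8, -9), (-7, -3)) = 16.1555
d((4, -3), (10, 1)) = 7.2111
d((4, -3), (-7, -3)) = 11.0
d((10, 1), (-7, -3)) = 17.4642

Closest pair: (-8, -1) and (-7, -3) with distance 2.2361

The closest pair is (-8, -1) and (-7, -3) with Euclidean distance 2.2361. For 5 points, brute-force pairwise comparison is shown above. For large n, the divide-and-conquer algorithm (sort by x, recurse on halves, check the dividing strip) achieves O(n log n).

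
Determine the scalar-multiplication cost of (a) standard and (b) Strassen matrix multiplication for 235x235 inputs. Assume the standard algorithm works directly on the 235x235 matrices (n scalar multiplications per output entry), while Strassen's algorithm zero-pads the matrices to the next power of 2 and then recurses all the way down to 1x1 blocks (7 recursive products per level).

Matrix multiplication for 235x235 matrices:

Strassen's algorithm requires power-of-2 dimensions. Pad 235x235 to 256x256 (next power of 2).

Standard algorithm: 235^3 = 12977875 multiplications
Strassen's algorithm: 7^(log2(256)) = 7^8 = 5764801 multiplications
Savings: 12977875 - 5764801 = 7213074 multiplications

Standard: 12977875 multiplications (235^3). Strassen: 5764801 multiplications (7^8, after padding to 256x256). Strassen reduces 8 recursive multiplications to 7 at each level.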